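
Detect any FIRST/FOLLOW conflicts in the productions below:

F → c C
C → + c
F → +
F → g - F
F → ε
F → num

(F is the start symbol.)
No FIRST/FOLLOW conflicts.

Nullable non-terminals: F.

F: nullable alternative(s) F → ε; FOLLOW(F) = { $ }
  F → c C: FIRST \ {ε} = { 'c' } — disjoint from FOLLOW(F)
  F → +: FIRST \ {ε} = { '+' } — disjoint from FOLLOW(F)
  F → g - F: FIRST \ {ε} = { 'g' } — disjoint from FOLLOW(F)
  F → ε: FIRST \ {ε} = { } — this is the only nullable alternative, skip
  F → num: FIRST \ {ε} = { 'num' } — disjoint from FOLLOW(F)

C has no nullable alternative, so no FIRST/FOLLOW check is needed there.

No FIRST/FOLLOW conflicts found.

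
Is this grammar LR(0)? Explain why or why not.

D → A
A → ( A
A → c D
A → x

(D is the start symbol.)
Yes, the grammar is LR(0)

A grammar is LR(0) if no state in the canonical LR(0) collection has:
  - both a shift item (dot before a terminal) and a complete item (shift-reduce conflict), or
  - two or more complete items (reduce-reduce conflict; the accept item [D' → D .] counts as a complete item here).

Augment with D' → D and build the canonical LR(0) collection (I0 = CLOSURE({[D' → . D]}), then GOTO on every symbol after a dot until no new states appear). It has 8 states:
  I0: { [A → . ( A], [A → . c D], [A → . x], [D → . A], [D' → . D] }  — shift
  I1: { [A → ( . A], [A → . ( A], [A → . c D], [A → . x] }  — shift
  I2: { [D → A .] }  — reduce
  I3: { [D' → D .] }  — accept
  I4: { [A → . ( A], [A → . c D], [A → . x], [A → c . D], [D → . A] }  — shift
  I5: { [A → x .] }  — reduce
  I6: { [A → c D .] }  — reduce
  I7: { [A → ( A .] }  — reduce

Every state is either a pure shift/goto state or contains exactly one complete item and nothing to shift — no conflicts. The grammar is LR(0).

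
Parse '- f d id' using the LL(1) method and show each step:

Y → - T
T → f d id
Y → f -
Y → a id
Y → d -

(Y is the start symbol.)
LL(1) parsing maintains a stack (initially the start symbol over $) and the input. At each step: if the stack top is a terminal, match it against the current input token; if it is a non-terminal N, replace it with the RHS of M[N, lookahead] (the unique production whose predict set contains the lookahead).

Stack is shown with the top on the left.

Stack     Input       Action
----------------------------
Y $       - f d id $  output Y → - T
- T $     - f d id $  match '-'
T $       f d id $    output T → f d id
f d id $  f d id $    match 'f'
d id $    d id $      match 'd'
id $      id $        match 'id'
$         $           accept

The string is accepted.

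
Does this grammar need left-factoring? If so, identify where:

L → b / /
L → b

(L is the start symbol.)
Yes, L has productions with common prefix 'b'

Left-factoring is needed when two productions for the same non-terminal
share a common prefix on the right-hand side.

Productions for L:
  L → b / /
  L → b

Found common prefix 'b' in productions for L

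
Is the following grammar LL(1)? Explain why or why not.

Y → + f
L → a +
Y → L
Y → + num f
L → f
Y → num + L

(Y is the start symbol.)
Relevant sets:
  FIRST(L) = { 'a', 'f' }

For Y:
  PREDICT(Y → '+' f) = { '+' }
  PREDICT(Y → L) = { 'a', 'f' }
  PREDICT(Y → '+' num f) = { '+' }
  PREDICT(Y → num '+' L) = { 'num' }
For L:
  PREDICT(L → a '+') = { 'a' }
  PREDICT(L → f) = { 'f' }

Conflict found: Predict set conflict for Y: { '+' }
The grammar is NOT LL(1).

Answer: No. Predict set conflict for Y: { '+' }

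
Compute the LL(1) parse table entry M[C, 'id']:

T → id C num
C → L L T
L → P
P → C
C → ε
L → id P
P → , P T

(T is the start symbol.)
C → L L T, C → ε

To find M[C, 'id'], we find productions for C where 'id' is in the predict set (PREDICT(N → α) = (FIRST(α) \ {ε}) ∪ (FOLLOW(N) if α ⇒* ε)).

Relevant sets:
  FIRST(L) = { ',', 'id', ε }
  FIRST(T) = { 'id' }
  FOLLOW(C) = { ',', 'id', 'num' }

C → L L T: PREDICT = { ',', 'id' }
  'id' is in predict set, so this production goes in M[C, 'id']
C → ε: PREDICT = { ',', 'id', 'num' }
  'id' is in predict set, so this production goes in M[C, 'id']

M[C, 'id'] = C → L L T, C → ε  (a multiply-defined cell — the grammar is not LL(1))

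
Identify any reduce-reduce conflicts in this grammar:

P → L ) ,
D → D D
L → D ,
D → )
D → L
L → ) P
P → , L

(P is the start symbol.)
A reduce-reduce conflict occurs when an LR(0) state has two complete items [A → α .] and [B → β .] — both call for a reduction, and with no lookahead the parser cannot choose between them.

Augment with P' → P and build the canonical LR(0) collection (I0 = CLOSURE({[P' → . P]}), then GOTO on every symbol after a dot until no new states appear). It has 13 states:
  I0: { [D → . )], [D → . D D], [D → . L], [L → . ) P], [L → . D ,], [P → . , L], [P → . L ) ,], [P' → . P] }  — shift
  I1: { [D → ) .], [D → . )], [D → . D D], [D → . L], [L → ) . P], [L → . ) P], [L → . D ,], [P → . , L], [P → . L ) ,] }  — shift, reduce
  I2: { [D → . )], [D → . D D], [D → . L], [L → . ) P], [L → . D ,], [P → , . L] }  — shift
  I3: { [D → . )], [D → . D D], [D → . L], [D → D . D], [L → . ) P], [L → . D ,], [L → D . ,] }  — shift
  I4: { [D → L .], [P → L . ) ,] }  — shift, reduce
  I5: { [P' → P .] }  — accept
  I6: { [P → L ) . ,] }  — shift
  I7: { [P → L ) , .] }  — reduce
  I8: { [L → D , .] }  — reduce
  I9: { [D → . )], [D → . D D], [D → . L], [D → D . D], [D → D D .], [L → . ) P], [L → . D ,], [L → D . ,] }  — shift, reduce
  I10: { [D → L .] }  — reduce
  I11: { [D → L .], [P → , L .] }  — 2 reduces
  I12: { [L → ) P .] }  — reduce

I11 contains complete items [D → L .], [P → , L .] — reduce-reduce conflict.

Answer: Yes — I11: [D → L .] vs [P → , L .]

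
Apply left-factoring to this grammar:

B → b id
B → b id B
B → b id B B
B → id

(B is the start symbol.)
Left-factoring transforms A → αβ₁ | αβ₂ into A → αA' and A' → β₁ | β₂
(α is the longest common prefix among the alternatives). Repeat until
no nonterminal has two alternatives with a common prefix.

Round 1: B has alternatives sharing prefix 'b id'. Introduce B': B → b id B'
  Add: B' → ε
  Add: B' → B
  Add: B' → B B

Round 2: B' has alternatives sharing prefix 'B'. Introduce B'': B' → B B''
  Add: B'' → ε
  Add: B'' → B

No remaining common prefixes — done.

Resulting grammar:
B → b id B'
B' → ε
B' → B B''
B'' → ε
B'' → B
B → id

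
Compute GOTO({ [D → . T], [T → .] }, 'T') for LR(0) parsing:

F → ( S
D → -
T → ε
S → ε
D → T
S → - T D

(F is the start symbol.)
GOTO(I, 'T') = CLOSURE({ [A → αX.β] : [A → α.Xβ] ∈ I, X = 'T' })

Items with dot before 'T', with the dot advanced:
  [D → . T] → [D → T .]
Closure adds nothing (no advanced item has the dot before a non-terminal).

GOTO = { [D → T .] }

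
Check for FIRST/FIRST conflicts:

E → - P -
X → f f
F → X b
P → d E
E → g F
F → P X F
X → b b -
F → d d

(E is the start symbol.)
A FIRST/FIRST conflict occurs when two productions N → α and N → β for the same non-terminal have FIRST(α) ∩ FIRST(β) ≠ ∅ (with ε ∈ FIRST of a nullable right-hand side, so two nullable alternatives also conflict).

FIRST sets of the non-terminals at (or reachable through a nullable prefix from) the front of some alternative:
  FIRST(X) = { 'b', 'f' }
  FIRST(P) = { 'd' }

Productions for E:
  E → - P -: FIRST = { '-' }
  E → g F: FIRST = { 'g' }
Productions for X:
  X → f f: FIRST = { 'f' }
  X → b b -: FIRST = { 'b' }
Productions for F:
  F → X b: FIRST = { 'b', 'f' }
  F → P X F: FIRST = { 'd' }
  F → d d: FIRST = { 'd' }
P has only one production, so no FIRST/FIRST conflict is possible there.

Conflict for F: F → P X F and F → d d
  Overlap: { 'd' }

Answer: Yes. F → P X F / F → d d on { 'd' }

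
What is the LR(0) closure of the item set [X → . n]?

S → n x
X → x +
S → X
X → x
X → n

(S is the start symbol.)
Start with: [X → . n]
The dot precedes the terminal n, so nothing is added.

CLOSURE = { [X → . n] }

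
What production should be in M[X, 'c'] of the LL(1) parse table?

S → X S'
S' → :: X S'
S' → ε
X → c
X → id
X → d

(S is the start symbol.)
To find M[X, 'c'], we find productions for X where 'c' is in the predict set (PREDICT(N → α) = (FIRST(α) \ {ε}) ∪ (FOLLOW(N) if α ⇒* ε)).

X → c: PREDICT = { 'c' }
  'c' is in predict set, so this production goes in M[X, 'c']
X → id: PREDICT = { 'id' }
X → d: PREDICT = { 'd' }

M[X, 'c'] = X → c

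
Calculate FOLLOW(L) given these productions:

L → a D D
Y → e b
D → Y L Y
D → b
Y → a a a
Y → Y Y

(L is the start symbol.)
To compute FOLLOW(L), find every occurrence of L on a right-hand side N → α L β: add FIRST(β) \ {ε}, and if β is empty or nullable also add FOLLOW(N). Iterate to a fixed point.

L is the start symbol, so $ ∈ FOLLOW(L).
In D → Y L Y: L is followed by Y, add FIRST(Y) \ {ε} = { 'a', 'e' }

Taking the union: FOLLOW(L) = { $, 'a', 'e' }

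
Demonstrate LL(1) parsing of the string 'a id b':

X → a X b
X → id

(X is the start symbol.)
Stack is shown with the top on the left.

Stack    Input     Action
-------------------------
X $      a id b $  output X → a X b
a X b $  a id b $  match 'a'
X b $    id b $    output X → id
id b $   id b $    match 'id'
b $      b $       match 'b'
$        $         accept

The string is accepted.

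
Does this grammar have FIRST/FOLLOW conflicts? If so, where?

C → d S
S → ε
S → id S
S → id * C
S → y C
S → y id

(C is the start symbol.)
Nullable non-terminals: S.

S: nullable alternative(s) S → ε; FOLLOW(S) = { $ }
  S → ε: FIRST \ {ε} = { } — this is the only nullable alternative, skip
  S → id S: FIRST \ {ε} = { 'id' } — disjoint from FOLLOW(S)
  S → id * C: FIRST \ {ε} = { 'id' } — disjoint from FOLLOW(S)
  S → y C: FIRST \ {ε} = { 'y' } — disjoint from FOLLOW(S)
  S → y id: FIRST \ {ε} = { 'y' } — disjoint from FOLLOW(S)

C has no nullable alternative, so no FIRST/FOLLOW check is needed there.

No FIRST/FOLLOW conflicts found.

Answer: No FIRST/FOLLOW conflicts.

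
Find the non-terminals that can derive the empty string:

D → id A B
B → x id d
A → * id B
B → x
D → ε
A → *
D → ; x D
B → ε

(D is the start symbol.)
ε-productions: D → ε, B → ε
So D, B are immediately nullable.
No further non-terminal can be added: every production for the remaining non-terminals contains a terminal or a non-nullable non-terminal.
Nullable = { 'B', 'D' }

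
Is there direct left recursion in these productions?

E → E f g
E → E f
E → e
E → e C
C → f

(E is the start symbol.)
Direct left recursion occurs when N → N α for some non-terminal N (the right-hand side begins with the left-hand side itself).

E → E f g: LEFT RECURSIVE (starts with E)
E → E f: LEFT RECURSIVE (starts with E)
E → e: starts with e
E → e C: starts with e
C → f: starts with f

The grammar has direct left recursion on: E.

Answer: Yes, E is left-recursive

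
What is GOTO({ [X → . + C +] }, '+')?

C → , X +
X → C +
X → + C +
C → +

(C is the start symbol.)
{ [C → . +], [C → . , X +], [X → + . C +] }

GOTO(I, '+') = CLOSURE({ [A → αX.β] : [A → α.Xβ] ∈ I, X = '+' })

Items with dot before '+', with the dot advanced:
  [X → . + C +] → [X → + . C +]
Closure of the advanced items:
  [X → + . C +] has the dot before C: add [C → . , X +], [C → . +]

GOTO = { [C → . +], [C → . , X +], [X → + . C +] }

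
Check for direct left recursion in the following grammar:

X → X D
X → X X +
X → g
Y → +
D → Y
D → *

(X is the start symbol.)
Direct left recursion occurs when N → N α for some non-terminal N (the right-hand side begins with the left-hand side itself).

X → X D: LEFT RECURSIVE (starts with X)
X → X X +: LEFT RECURSIVE (starts with X)
X → g: starts with g
Y → +: starts with '+'
D → Y: starts with Y
D → *: starts with '*'

The grammar has direct left recursion on: X.

Answer: Yes, X is left-recursive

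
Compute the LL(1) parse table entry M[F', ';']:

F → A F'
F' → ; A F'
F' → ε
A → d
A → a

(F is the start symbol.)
To find M[F', ';'], we find productions for F' where ';' is in the predict set (PREDICT(N → α) = (FIRST(α) \ {ε}) ∪ (FOLLOW(N) if α ⇒* ε)).

Relevant sets:
  FOLLOW(F') = { $ }

F' → ; A F': PREDICT = { ';' }
  ';' is in predict set, so this production goes in M[F', ';']
F' → ε: PREDICT = { $ }

M[F', ';'] = F' → ; A F'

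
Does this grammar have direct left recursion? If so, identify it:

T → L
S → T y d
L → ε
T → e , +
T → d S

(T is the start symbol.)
Direct left recursion occurs when N → N α for some non-terminal N (the right-hand side begins with the left-hand side itself).

T → L: starts with L
S → T y d: starts with T
L → ε: starts with ε
T → e , +: starts with e
T → d S: starts with d

No direct left recursion found.

Answer: No direct left recursion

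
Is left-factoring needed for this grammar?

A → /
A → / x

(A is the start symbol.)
Left-factoring is needed when two productions for the same non-terminal
share a common prefix on the right-hand side.

Productions for A:
  A → /
  A → / x

Found common prefix '/' in productions for A

Answer: Yes, A has productions with common prefix '/'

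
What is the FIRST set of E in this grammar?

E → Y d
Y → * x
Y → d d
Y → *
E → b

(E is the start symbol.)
To compute FIRST(E), examine every production with E on the left-hand side, reading each right-hand side left to right until a non-nullable symbol is reached.

FIRST sets of the other non-terminals involved (by the same procedure, iterated to a fixed point):
  FIRST(Y) = { '*', 'd' }

From E → Y d:
  - Y is a non-terminal: add FIRST(Y) \ {ε} = { '*', 'd' }
    Y is not nullable, so stop
From E → b:
  - b is a terminal: add 'b' and stop

Collecting: FIRST(E) = { '*', 'b', 'd' }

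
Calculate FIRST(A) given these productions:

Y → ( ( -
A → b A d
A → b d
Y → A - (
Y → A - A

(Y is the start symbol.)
{ 'b' }

To compute FIRST(A), examine every production with A on the left-hand side, reading each right-hand side left to right until a non-nullable symbol is reached.

From A → b A d:
  - b is a terminal: add 'b' and stop
From A → b d:
  - b is a terminal: add 'b' and stop

Collecting: FIRST(A) = { 'b' }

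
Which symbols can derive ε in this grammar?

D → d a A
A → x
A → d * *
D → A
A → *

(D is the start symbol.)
A non-terminal is nullable if it can derive ε (the empty string): either it has an ε-production, or it has a production whose right-hand side consists entirely of nullable non-terminals.

There are no ε-productions, so no non-terminal can derive ε.
No non-terminals are nullable.

Answer: None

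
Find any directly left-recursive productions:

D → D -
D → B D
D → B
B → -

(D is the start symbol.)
Yes, D is left-recursive

D → D -: LEFT RECURSIVE (starts with D)
D → B D: starts with B
D → B: starts with B
B → -: starts with '-'

The grammar has direct left recursion on: D.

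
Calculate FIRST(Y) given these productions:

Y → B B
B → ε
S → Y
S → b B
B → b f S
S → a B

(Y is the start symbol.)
{ 'b', ε }

FIRST sets of the other non-terminals involved (by the same procedure, iterated to a fixed point):
  FIRST(B) = { 'b', ε }

From Y → B B:
  - B is a non-terminal: add FIRST(B) \ {ε} = { 'b' }
    B is nullable, so continue to the next symbol
  - B is a non-terminal: add FIRST(B) \ {ε} = { 'b' }
    B is nullable and nothing follows, so the whole right-hand side can vanish: ε ∈ FIRST(Y)

Collecting: FIRST(Y) = { 'b', ε }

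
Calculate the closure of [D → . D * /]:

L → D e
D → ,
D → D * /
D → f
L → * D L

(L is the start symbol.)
{ [D → . ,], [D → . D * /], [D → . f] }

To compute CLOSURE, for each item [A → α.Bβ] where B is a non-terminal, add [B → .γ] for all productions B → γ; repeat for the newly added items until nothing changes.

Start with: [D → . D * /]
  [D → . D * /] has the dot before D: add [D → . ,], [D → . f]
No further items can be added.

CLOSURE = { [D → . ,], [D → . D * /], [D → . f] }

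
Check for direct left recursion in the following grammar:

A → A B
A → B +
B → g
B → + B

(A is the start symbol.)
Yes, A is left-recursive

A → A B: LEFT RECURSIVE (starts with A)
A → B +: starts with B
B → g: starts with g
B → + B: starts with '+'

The grammar has direct left recursion on: A.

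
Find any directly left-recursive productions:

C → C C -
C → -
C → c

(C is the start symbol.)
Direct left recursion occurs when N → N α for some non-terminal N (the right-hand side begins with the left-hand side itself).

C → C C -: LEFT RECURSIVE (starts with C)
C → -: starts with '-'
C → c: starts with c

The grammar has direct left recursion on: C.

Answer: Yes, C is left-recursive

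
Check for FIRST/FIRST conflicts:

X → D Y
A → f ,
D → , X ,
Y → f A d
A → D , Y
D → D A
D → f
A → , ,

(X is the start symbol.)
A FIRST/FIRST conflict occurs when two productions N → α and N → β for the same non-terminal have FIRST(α) ∩ FIRST(β) ≠ ∅ (with ε ∈ FIRST of a nullable right-hand side, so two nullable alternatives also conflict).

FIRST sets of the non-terminals at (or reachable through a nullable prefix from) the front of some alternative:
  FIRST(D) = { ',', 'f' }

Productions for A:
  A → f ,: FIRST = { 'f' }
  A → D , Y: FIRST = { ',', 'f' }
  A → , ,: FIRST = { ',' }
Productions for D:
  D → , X ,: FIRST = { ',' }
  D → D A: FIRST = { ',', 'f' }
  D → f: FIRST = { 'f' }
X, Y have only one production, so no FIRST/FIRST conflict is possible there.

Conflict for A: A → f , and A → D , Y
  Overlap: { 'f' }
Conflict for A: A → D , Y and A → , ,
  Overlap: { ',' }
Conflict for D: D → , X , and D → D A
  Overlap: { ',' }
Conflict for D: D → D A and D → f
  Overlap: { 'f' }

Answer: Yes. A → f ',' / A → D ',' Y on { 'f' }; A → D ',' Y / A → ',' ',' on { ',' }; D → ',' X ',' / D → D A on { ',' }; D → D A / D → f on { 'f' }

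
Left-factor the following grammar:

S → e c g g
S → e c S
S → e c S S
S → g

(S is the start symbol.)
S → e c S'
S' → g g
S' → S S''
S'' → ε
S'' → S
S → g

Left-factoring transforms A → αβ₁ | αβ₂ into A → αA' and A' → β₁ | β₂
(α is the longest common prefix among the alternatives). Repeat until
no nonterminal has two alternatives with a common prefix.

Round 1: S has alternatives sharing prefix 'e c'. Introduce S': S → e c S'
  Add: S' → g g
  Add: S' → S
  Add: S' → S S

Round 2: S' has alternatives sharing prefix 'S'. Introduce S'': S' → S S''
  Add: S'' → ε
  Add: S'' → S

No remaining common prefixes — done.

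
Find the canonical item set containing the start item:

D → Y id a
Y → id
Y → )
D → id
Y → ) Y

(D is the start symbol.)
First, augment the grammar with D' → D
I₀ = CLOSURE({ [D' → . D] }):
  [D' → . D] has the dot before D: add [D → . Y id a], [D → . id]
  [D → . Y id a] has the dot before Y: add [Y → . id], [Y → . )], [Y → . ) Y]
No further items can be added.

I₀ = { [D → . Y id a], [D → . id], [D' → . D], [Y → . ) Y], [Y → . )], [Y → . id] }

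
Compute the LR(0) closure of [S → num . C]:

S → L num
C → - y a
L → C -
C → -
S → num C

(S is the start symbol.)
To compute CLOSURE, for each item [A → α.Bβ] where B is a non-terminal, add [B → .γ] for all productions B → γ; repeat for the newly added items until nothing changes.

Start with: [S → num . C]
  [S → num . C] has the dot before C: add [C → . - y a], [C → . -]
No further items can be added.

CLOSURE = { [C → . - y a], [C → . -], [S → num . C] }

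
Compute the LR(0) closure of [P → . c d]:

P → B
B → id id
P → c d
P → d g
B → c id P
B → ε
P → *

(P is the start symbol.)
To compute CLOSURE, for each item [A → α.Bβ] where B is a non-terminal, add [B → .γ] for all productions B → γ; repeat for the newly added items until nothing changes.

Start with: [P → . c d]
The dot precedes the terminal c, so nothing is added.

CLOSURE = { [P → . c d] }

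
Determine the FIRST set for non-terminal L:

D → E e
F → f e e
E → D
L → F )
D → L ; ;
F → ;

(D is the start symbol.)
{ ';', 'f' }

FIRST sets of the other non-terminals involved (by the same procedure, iterated to a fixed point):
  FIRST(F) = { ';', 'f' }

From L → F ):
  - F is a non-terminal: add FIRST(F) \ {ε} = { ';', 'f' }
    F is not nullable, so stop

Collecting: FIRST(L) = { ';', 'f' }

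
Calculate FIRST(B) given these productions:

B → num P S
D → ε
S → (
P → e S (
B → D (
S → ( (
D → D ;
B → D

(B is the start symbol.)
To compute FIRST(B), examine every production with B on the left-hand side, reading each right-hand side left to right until a non-nullable symbol is reached.

FIRST sets of the other non-terminals involved (by the same procedure, iterated to a fixed point):
  FIRST(D) = { ';', ε }

From B → num P S:
  - num is a terminal: add 'num' and stop
From B → D (:
  - D is a non-terminal: add FIRST(D) \ {ε} = { ';' }
    D is nullable, so continue to the next symbol
  - '(' is a terminal: add '(' and stop
From B → D:
  - D is a non-terminal: add FIRST(D) \ {ε} = { ';' }
    D is nullable and nothing follows, so the whole right-hand side can vanish: ε ∈ FIRST(B)

Collecting: FIRST(B) = { '(', ';', 'num', ε }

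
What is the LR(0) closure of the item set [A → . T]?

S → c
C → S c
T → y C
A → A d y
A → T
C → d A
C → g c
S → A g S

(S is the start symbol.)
{ [A → . T], [T → . y C] }

To compute CLOSURE, for each item [A → α.Bβ] where B is a non-terminal, add [B → .γ] for all productions B → γ; repeat for the newly added items until nothing changes.

Start with: [A → . T]
  [A → . T] has the dot before T: add [T → . y C]
No further items can be added.

CLOSURE = { [A → . T], [T → . y C] }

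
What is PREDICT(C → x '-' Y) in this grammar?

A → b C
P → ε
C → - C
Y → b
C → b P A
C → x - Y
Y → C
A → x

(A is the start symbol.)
{ 'x' }

PREDICT(C → x '-' Y) = (FIRST(RHS) \ {ε}) ∪ (FOLLOW(C) if ε ∈ FIRST(RHS), i.e. RHS ⇒* ε)
FIRST(x '-' Y) = { 'x' }
ε ∉ FIRST(x '-' Y), so FOLLOW(C) is not added.
PREDICT(C → x '-' Y) = { 'x' }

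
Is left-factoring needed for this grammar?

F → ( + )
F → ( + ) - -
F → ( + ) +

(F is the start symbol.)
Yes, F has productions with common prefix '( + )'

Left-factoring is needed when two productions for the same non-terminal
share a common prefix on the right-hand side.

Productions for F:
  F → ( + )
  F → ( + ) - -
  F → ( + ) +

Found common prefix '( + )' in productions for F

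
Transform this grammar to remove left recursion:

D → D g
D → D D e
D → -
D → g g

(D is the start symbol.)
D is directly left-recursive. The standard transformation for
  A → A α₁ | ... | A α_m | β₁ | ... | β_n
is
  A  → β₁ A' | ... | β_n A'
  A' → α₁ A' | ... | α_m A' | ε

D → - becomes D → - D'
D → g g becomes D → g g D'
D → D g becomes D' → g D'
D → D D e becomes D' → D e D'
Add D' → ε

Resulting grammar:
D → - D'
D → g g D'
D' → g D'
D' → D e D'
D' → ε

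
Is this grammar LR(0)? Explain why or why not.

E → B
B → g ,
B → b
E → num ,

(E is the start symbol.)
A grammar is LR(0) if no state in the canonical LR(0) collection has:
  - both a shift item (dot before a terminal) and a complete item (shift-reduce conflict), or
  - two or more complete items (reduce-reduce conflict; the accept item [E' → E .] counts as a complete item here).

Augment with E' → E and build the canonical LR(0) collection (I0 = CLOSURE({[E' → . E]}), then GOTO on every symbol after a dot until no new states appear). It has 8 states:
  I0: { [B → . b], [B → . g ,], [E → . B], [E → . num ,], [E' → . E] }  — shift
  I1: { [E → B .] }  — reduce
  I2: { [E' → E .] }  — accept
  I3: { [B → b .] }  — reduce
  I4: { [B → g . ,] }  — shift
  I5: { [E → num . ,] }  — shift
  I6: { [E → num , .] }  — reduce
  I7: { [B → g , .] }  — reduce

Every state is either a pure shift/goto state or contains exactly one complete item and nothing to shift — no conflicts. The grammar is LR(0).

Answer: Yes, the grammar is LR(0)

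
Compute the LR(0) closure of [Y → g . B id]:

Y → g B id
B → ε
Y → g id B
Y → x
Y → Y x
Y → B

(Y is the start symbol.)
{ [B → .], [Y → g . B id] }

To compute CLOSURE, for each item [A → α.Bβ] where B is a non-terminal, add [B → .γ] for all productions B → γ; repeat for the newly added items until nothing changes.

Start with: [Y → g . B id]
  [Y → g . B id] has the dot before B: add [B → .]
No further items can be added.

CLOSURE = { [B → .], [Y → g . B id] }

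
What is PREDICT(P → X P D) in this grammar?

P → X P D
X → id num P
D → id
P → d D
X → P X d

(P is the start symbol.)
PREDICT(P → X P D) = (FIRST(RHS) \ {ε}) ∪ (FOLLOW(P) if ε ∈ FIRST(RHS), i.e. RHS ⇒* ε)
FIRST(X) = { 'd', 'id' }
FIRST(X P D) = { 'd', 'id' }
ε ∉ FIRST(X P D), so FOLLOW(P) is not added.
PREDICT(P → X P D) = { 'd', 'id' }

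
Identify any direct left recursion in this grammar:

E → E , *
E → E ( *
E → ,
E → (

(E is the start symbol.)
Direct left recursion occurs when N → N α for some non-terminal N (the right-hand side begins with the left-hand side itself).

E → E , *: LEFT RECURSIVE (starts with E)
E → E ( *: LEFT RECURSIVE (starts with E)
E → ,: starts with ','
E → (: starts with '('

The grammar has direct left recursion on: E.

Answer: Yes, E is left-recursive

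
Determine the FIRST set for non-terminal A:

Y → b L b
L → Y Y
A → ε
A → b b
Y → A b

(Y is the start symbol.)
{ 'b', ε }

From A → ε:
  - ε-production, so ε ∈ FIRST(A)
From A → b b:
  - b is a terminal: add 'b' and stop

Collecting: FIRST(A) = { 'b', ε }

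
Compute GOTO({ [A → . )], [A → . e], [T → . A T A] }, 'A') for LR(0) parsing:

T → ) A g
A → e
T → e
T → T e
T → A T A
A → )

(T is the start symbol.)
{ [A → . )], [A → . e], [T → . ) A g], [T → . A T A], [T → . T e], [T → . e], [T → A . T A] }

GOTO(I, 'A') = CLOSURE({ [A → αX.β] : [A → α.Xβ] ∈ I, X = 'A' })

Items with dot before 'A', with the dot advanced:
  [T → . A T A] → [T → A . T A]
Closure of the advanced items:
  [T → A . T A] has the dot before T: add [T → . ) A g], [T → . e], [T → . T e], [T → . A T A]
  [T → . A T A] has the dot before A: add [A → . e], [A → . )]

GOTO = { [A → . )], [A → . e], [T → . ) A g], [T → . A T A], [T → . T e], [T → . e], [T → A . T A] }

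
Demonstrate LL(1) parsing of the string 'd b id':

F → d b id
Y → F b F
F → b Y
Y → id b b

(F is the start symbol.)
LL(1) parsing maintains a stack (initially the start symbol over $) and the input. At each step: if the stack top is a terminal, match it against the current input token; if it is a non-terminal N, replace it with the RHS of M[N, lookahead] (the unique production whose predict set contains the lookahead).

Stack is shown with the top on the left.

Stack     Input     Action
--------------------------
F $       d b id $  output F → d b id
d b id $  d b id $  match 'd'
b id $    b id $    match 'b'
id $      id $      match 'id'
$         $         accept

The string is accepted.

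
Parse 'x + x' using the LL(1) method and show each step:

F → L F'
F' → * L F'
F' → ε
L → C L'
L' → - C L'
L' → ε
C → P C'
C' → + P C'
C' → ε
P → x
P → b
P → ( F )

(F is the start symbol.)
Stack is shown with the top on the left.

Stack           Input    Action
-------------------------------
F $             x + x $  output F → L F'
L F' $          x + x $  output L → C L'
C L' F' $       x + x $  output C → P C'
P C' L' F' $    x + x $  output P → x
x C' L' F' $    x + x $  match 'x'
C' L' F' $      + x $    output C' → + P C'
+ P C' L' F' $  + x $    match '+'
P C' L' F' $    x $      output P → x
x C' L' F' $    x $      match 'x'
C' L' F' $      $        output C' → ε
L' F' $         $        output L' → ε
F' $            $        output F' → ε
$               $        accept

The string is accepted.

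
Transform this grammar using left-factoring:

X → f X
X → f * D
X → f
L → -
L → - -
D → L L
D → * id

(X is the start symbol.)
Left-factoring transforms A → αβ₁ | αβ₂ into A → αA' and A' → β₁ | β₂
(α is the longest common prefix among the alternatives). Repeat until
no nonterminal has two alternatives with a common prefix.

Round 1: X has alternatives sharing prefix 'f'. Introduce X': X → f X'
  Add: X' → X
  Add: X' → * D
  Add: X' → ε

Round 2: L has alternatives sharing prefix '-'. Introduce L': L → - L'
  Add: L' → ε
  Add: L' → -

No remaining common prefixes — done.

Resulting grammar:
X → f X'
X' → X
X' → * D
X' → ε
L → - L'
L' → ε
L' → -
D → L L
D → * id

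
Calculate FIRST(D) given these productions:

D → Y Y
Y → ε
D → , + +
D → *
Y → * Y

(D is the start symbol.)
To compute FIRST(D), examine every production with D on the left-hand side, reading each right-hand side left to right until a non-nullable symbol is reached.

FIRST sets of the other non-terminals involved (by the same procedure, iterated to a fixed point):
  FIRST(Y) = { '*', ε }

From D → Y Y:
  - Y is a non-terminal: add FIRST(Y) \ {ε} = { '*' }
    Y is nullable, so continue to the next symbol
  - Y is a non-terminal: add FIRST(Y) \ {ε} = { '*' }
    Y is nullable and nothing follows, so the whole right-hand side can vanish: ε ∈ FIRST(D)
From D → , + +:
  - ',' is a terminal: add ',' and stop
From D → *:
  - '*' is a terminal: add '*' and stop

Collecting: FIRST(D) = { '*', ',', ε }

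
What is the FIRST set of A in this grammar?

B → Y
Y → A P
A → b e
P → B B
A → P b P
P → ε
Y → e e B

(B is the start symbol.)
{ 'b', 'e' }

To compute FIRST(A), examine every production with A on the left-hand side, reading each right-hand side left to right until a non-nullable symbol is reached.

FIRST sets of the other non-terminals involved (by the same procedure, iterated to a fixed point):
  FIRST(P) = { 'b', 'e', ε }

From A → b e:
  - b is a terminal: add 'b' and stop
From A → P b P:
  - P is a non-terminal: add FIRST(P) \ {ε} = { 'b', 'e' }
    P is nullable, so continue to the next symbol
  - b is a terminal: add 'b' and stop

Collecting: FIRST(A) = { 'b', 'e' }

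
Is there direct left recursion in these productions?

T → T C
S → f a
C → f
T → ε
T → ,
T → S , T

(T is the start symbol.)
Yes, T is left-recursive

Direct left recursion occurs when N → N α for some non-terminal N (the right-hand side begins with the left-hand side itself).

T → T C: LEFT RECURSIVE (starts with T)
S → f a: starts with f
C → f: starts with f
T → ε: starts with ε
T → ,: starts with ','
T → S , T: starts with S

The grammar has direct left recursion on: T.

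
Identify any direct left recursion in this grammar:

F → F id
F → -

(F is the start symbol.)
Yes, F is left-recursive

Direct left recursion occurs when N → N α for some non-terminal N (the right-hand side begins with the left-hand side itself).

F → F id: LEFT RECURSIVE (starts with F)
F → -: starts with '-'

The grammar has direct left recursion on: F.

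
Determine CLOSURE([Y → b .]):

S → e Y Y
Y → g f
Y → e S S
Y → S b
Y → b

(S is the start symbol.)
{ [Y → b .] }

To compute CLOSURE, for each item [A → α.Bβ] where B is a non-terminal, add [B → .γ] for all productions B → γ; repeat for the newly added items until nothing changes.

Start with: [Y → b .]
The dot is at the end, so nothing is added.

CLOSURE = { [Y → b .] }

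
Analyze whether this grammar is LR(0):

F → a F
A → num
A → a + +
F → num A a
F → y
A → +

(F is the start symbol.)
Yes, the grammar is LR(0)

Augment with F' → F and build the canonical LR(0) collection (I0 = CLOSURE({[F' → . F]}), then GOTO on every symbol after a dot until no new states appear). It has 13 states:
  I0: { [F → . a F], [F → . num A a], [F → . y], [F' → . F] }  — shift
  I1: { [F' → F .] }  — accept
  I2: { [F → . a F], [F → . num A a], [F → . y], [F → a . F] }  — shift
  I3: { [A → . +], [A → . a + +], [A → . num], [F → num . A a] }  — shift
  I4: { [F → y .] }  — reduce
  I5: { [A → + .] }  — reduce
  I6: { [F → num A . a] }  — shift
  I7: { [A → a . + +] }  — shift
  I8: { [A → num .] }  — reduce
  I9: { [A → a + . +] }  — shift
  I10: { [A → a + + .] }  — reduce
  I11: { [F → num A a .] }  — reduce
  I12: { [F → a F .] }  — reduce

Every state is either a pure shift/goto state or contains exactly one complete item and nothing to shift — no conflicts. The grammar is LR(0).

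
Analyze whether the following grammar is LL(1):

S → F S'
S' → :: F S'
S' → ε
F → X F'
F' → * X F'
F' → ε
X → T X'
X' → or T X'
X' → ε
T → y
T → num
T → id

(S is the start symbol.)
Yes, the grammar is LL(1).

A grammar is LL(1) if for each non-terminal N with multiple productions, the predict sets of those productions are pairwise disjoint, where PREDICT(N → α) = (FIRST(α) \ {ε}) ∪ (FOLLOW(N) if α ⇒* ε).

Relevant sets:
  FOLLOW(S') = { $ }
  FOLLOW(F') = { $, '::' }
  FOLLOW(X') = { $, '*', '::' }

For S':
  PREDICT(S' → :: F S') = { '::' }
  PREDICT(S' → ε) = { $ }
For F':
  PREDICT(F' → '*' X F') = { '*' }
  PREDICT(F' → ε) = { $, '::' }
For X':
  PREDICT(X' → or T X') = { 'or' }
  PREDICT(X' → ε) = { $, '*', '::' }
For T:
  PREDICT(T → y) = { 'y' }
  PREDICT(T → num) = { 'num' }
  PREDICT(T → id) = { 'id' }
S, F, X have a single production, so nothing to check there.

All predict sets are disjoint. The grammar IS LL(1).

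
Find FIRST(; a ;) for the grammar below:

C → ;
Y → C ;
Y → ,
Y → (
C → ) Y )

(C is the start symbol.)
To compute FIRST(; a ;), process the symbols left to right:
Symbol ; is a terminal. Add ';' and stop.
FIRST(; a ;) = { ';' }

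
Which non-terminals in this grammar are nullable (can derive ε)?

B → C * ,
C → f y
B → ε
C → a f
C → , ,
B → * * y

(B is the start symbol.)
{ 'B' }

ε-productions: B → ε
So B is immediately nullable.
No further non-terminal can be added: every production for the remaining non-terminals contains a terminal or a non-nullable non-terminal.
Nullable = { 'B' }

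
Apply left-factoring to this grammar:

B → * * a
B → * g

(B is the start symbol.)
B → * B'
B' → * a
B' → g

Left-factoring transforms A → αβ₁ | αβ₂ into A → αA' and A' → β₁ | β₂
(α is the longest common prefix among the alternatives). Repeat until
no nonterminal has two alternatives with a common prefix.

Round 1: B has alternatives sharing prefix '*'. Introduce B': B → * B'
  Add: B' → * a
  Add: B' → g

No remaining common prefixes — done.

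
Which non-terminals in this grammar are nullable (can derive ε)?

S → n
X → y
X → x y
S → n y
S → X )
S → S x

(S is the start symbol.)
There are no ε-productions, so no non-terminal can derive ε.
No non-terminals are nullable.

Answer: None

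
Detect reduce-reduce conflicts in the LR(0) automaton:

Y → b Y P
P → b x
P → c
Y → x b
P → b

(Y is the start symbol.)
A reduce-reduce conflict occurs when an LR(0) state has two complete items [A → α .] and [B → β .] — both call for a reduction, and with no lookahead the parser cannot choose between them.

Augment with Y' → Y and build the canonical LR(0) collection (I0 = CLOSURE({[Y' → . Y]}), then GOTO on every symbol after a dot until no new states appear). It has 10 states:
  I0: { [Y → . b Y P], [Y → . x b], [Y' → . Y] }  — shift
  I1: { [Y' → Y .] }  — accept
  I2: { [Y → . b Y P], [Y → . x b], [Y → b . Y P] }  — shift
  I3: { [Y → x . b] }  — shift
  I4: { [Y → x b .] }  — reduce
  I5: { [P → . b x], [P → . b], [P → . c], [Y → b Y . P] }  — shift
  I6: { [Y → b Y P .] }  — reduce
  I7: { [P → b . x], [P → b .] }  — shift, reduce
  I8: { [P → c .] }  — reduce
  I9: { [P → b x .] }  — reduce

No state contains more than one complete item.

Answer: No reduce-reduce conflicts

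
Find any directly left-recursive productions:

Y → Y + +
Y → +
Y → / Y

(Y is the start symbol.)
Yes, Y is left-recursive

Y → Y + +: LEFT RECURSIVE (starts with Y)
Y → +: starts with '+'
Y → / Y: starts with '/'

The grammar has direct left recursion on: Y.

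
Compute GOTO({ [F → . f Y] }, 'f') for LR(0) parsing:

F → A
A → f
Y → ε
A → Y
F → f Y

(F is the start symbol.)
GOTO(I, 'f') = CLOSURE({ [A → αX.β] : [A → α.Xβ] ∈ I, X = 'f' })

Items with dot before 'f', with the dot advanced:
  [F → . f Y] → [F → f . Y]
Closure of the advanced items:
  [F → f . Y] has the dot before Y: add [Y → .]

GOTO = { [F → f . Y], [Y → .] }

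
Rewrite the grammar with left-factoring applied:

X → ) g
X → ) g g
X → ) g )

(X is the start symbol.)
Left-factoring transforms A → αβ₁ | αβ₂ into A → αA' and A' → β₁ | β₂
(α is the longest common prefix among the alternatives). Repeat until
no nonterminal has two alternatives with a common prefix.

Round 1: X has alternatives sharing prefix ') g'. Introduce X': X → ) g X'
  Add: X' → ε
  Add: X' → g
  Add: X' → )

No remaining common prefixes — done.

Resulting grammar:
X → ) g X'
X' → ε
X' → g
X' → )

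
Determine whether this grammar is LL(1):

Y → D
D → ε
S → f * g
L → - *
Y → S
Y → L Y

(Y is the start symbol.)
Relevant sets:
  FIRST(D) = { ε }
  FIRST(S) = { 'f' }
  FIRST(L) = { '-' }
  FOLLOW(Y) = { $ }

For Y:
  PREDICT(Y → D) = { $ }
  PREDICT(Y → S) = { 'f' }
  PREDICT(Y → L Y) = { '-' }
D, S, L have a single production, so nothing to check there.

All predict sets are disjoint. The grammar IS LL(1).

Answer: Yes, the grammar is LL(1).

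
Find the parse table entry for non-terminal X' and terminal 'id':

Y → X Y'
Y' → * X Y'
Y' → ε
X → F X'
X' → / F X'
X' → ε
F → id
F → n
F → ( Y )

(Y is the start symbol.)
Empty (error entry)

To find M[X', 'id'], we find productions for X' where 'id' is in the predict set (PREDICT(N → α) = (FIRST(α) \ {ε}) ∪ (FOLLOW(N) if α ⇒* ε)).

Relevant sets:
  FOLLOW(X') = { $, ')', '*' }

X' → / F X': PREDICT = { '/' }
X' → ε: PREDICT = { $, ')', '*' }

M[X', 'id'] is empty (no production applies)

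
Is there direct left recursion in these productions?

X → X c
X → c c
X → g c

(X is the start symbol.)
Yes, X is left-recursive

X → X c: LEFT RECURSIVE (starts with X)
X → c c: starts with c
X → g c: starts with g

The grammar has direct left recursion on: X.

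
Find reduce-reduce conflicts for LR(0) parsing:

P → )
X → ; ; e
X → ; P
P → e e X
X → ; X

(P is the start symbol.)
No reduce-reduce conflicts

Augment with P' → P and build the canonical LR(0) collection (I0 = CLOSURE({[P' → . P]}), then GOTO on every symbol after a dot until no new states appear). It has 11 states:
  I0: { [P → . )], [P → . e e X], [P' → . P] }  — shift
  I1: { [P → ) .] }  — reduce
  I2: { [P' → P .] }  — accept
  I3: { [P → e . e X] }  — shift
  I4: { [P → e e . X], [X → . ; ; e], [X → . ; P], [X → . ; X] }  — shift
  I5: { [P → . )], [P → . e e X], [X → . ; ; e], [X → . ; P], [X → . ; X], [X → ; . ; e], [X → ; . P], [X → ; . X] }  — shift
  I6: { [P → e e X .] }  — reduce
  I7: { [P → . )], [P → . e e X], [X → . ; ; e], [X → . ; P], [X → . ; X], [X → ; . ; e], [X → ; . P], [X → ; . X], [X → ; ; . e] }  — shift
  I8: { [X → ; P .] }  — reduce
  I9: { [X → ; X .] }  — reduce
  I10: { [P → e . e X], [X → ; ; e .] }  — shift, reduce

No state contains more than one complete item.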